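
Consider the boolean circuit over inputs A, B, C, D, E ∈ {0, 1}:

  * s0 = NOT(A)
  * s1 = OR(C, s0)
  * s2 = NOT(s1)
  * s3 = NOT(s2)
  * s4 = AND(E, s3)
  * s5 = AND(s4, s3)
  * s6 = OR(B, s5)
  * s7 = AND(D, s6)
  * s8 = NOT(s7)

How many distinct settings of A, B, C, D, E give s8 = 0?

s8 = NOT(s7) must be 0, so s7 = 1.
s7 = AND(D, s6) must be 1, so both D = 1 and s6 = 1.
s6 = OR(B, s5) must be 1, so at least one of B, s5 is 1.
Enumerating the 32 input combinations, 11 give s8 = 0 and 21 give s8 = 1.

11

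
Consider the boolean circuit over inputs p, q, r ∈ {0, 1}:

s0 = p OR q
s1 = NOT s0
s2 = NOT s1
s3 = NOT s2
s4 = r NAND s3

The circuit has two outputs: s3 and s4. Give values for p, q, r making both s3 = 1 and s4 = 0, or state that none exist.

p=0 q=0 r=1

Check with p=0 q=0 r=1:
s0 = p OR q = 0 OR 0 = 0
s1 = NOT s0 = NOT 0 = 1
s2 = NOT s1 = NOT 1 = 0
s3 = NOT s2 = NOT 0 = 1
s4 = r NAND s3 = 1 NAND 1 = 0
So s3 = 1 and s4 = 0.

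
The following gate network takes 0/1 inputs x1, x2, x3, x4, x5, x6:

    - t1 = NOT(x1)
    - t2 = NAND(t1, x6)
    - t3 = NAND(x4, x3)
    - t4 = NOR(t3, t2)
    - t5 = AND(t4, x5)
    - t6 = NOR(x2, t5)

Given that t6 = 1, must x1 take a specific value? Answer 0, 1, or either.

either

Both values of x1 occur among assignments with t6 = 1:
  x1=0: x1=0, x2=0, x3=0, x4=0, x5=0, x6=0
  x1=1: x1=1, x2=0, x3=0, x4=0, x5=0, x6=0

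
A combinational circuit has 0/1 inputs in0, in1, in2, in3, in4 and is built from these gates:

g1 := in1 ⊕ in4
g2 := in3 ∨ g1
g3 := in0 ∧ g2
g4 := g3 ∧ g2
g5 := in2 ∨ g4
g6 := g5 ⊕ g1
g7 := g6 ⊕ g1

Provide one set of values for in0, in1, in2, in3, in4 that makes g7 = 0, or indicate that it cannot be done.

in0=0, in1=1, in2=0, in3=1, in4=0

Check with in0=0, in1=1, in2=0, in3=1, in4=0:
g1 = in1 ⊕ in4 = 1 ⊕ 0 = 1
g2 = in3 ∨ g1 = 1 ∨ 1 = 1
g3 = in0 ∧ g2 = 0 ∧ 1 = 0
g4 = g3 ∧ g2 = 0 ∧ 1 = 0
g5 = in2 ∨ g4 = 0 ∨ 0 = 0
g6 = g5 ⊕ g1 = 0 ⊕ 1 = 1
g7 = g6 ⊕ g1 = 1 ⊕ 1 = 0
So g7 = 0 as required.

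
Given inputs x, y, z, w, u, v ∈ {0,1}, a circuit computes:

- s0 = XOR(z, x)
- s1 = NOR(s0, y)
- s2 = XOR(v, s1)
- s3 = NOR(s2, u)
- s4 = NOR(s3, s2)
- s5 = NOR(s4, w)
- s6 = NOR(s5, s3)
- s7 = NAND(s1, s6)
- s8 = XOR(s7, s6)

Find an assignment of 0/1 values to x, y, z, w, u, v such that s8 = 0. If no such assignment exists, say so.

x=1 y=1 z=0 w=0 u=1 v=0

s8 = XOR(s7, s6) must be 0, so s7 and s6 are equal.
Check with x=1 y=1 z=0 w=0 u=1 v=0:
s0 = XOR(z, x) = XOR(0, 1) = 1
s1 = NOR(s0, y) = NOR(1, 1) = 0
s2 = XOR(v, s1) = XOR(0, 0) = 0
s3 = NOR(s2, u) = NOR(0, 1) = 0
s4 = NOR(s3, s2) = NOR(0, 0) = 1
s5 = NOR(s4, w) = NOR(1, 0) = 0
s6 = NOR(s5, s3) = NOR(0, 0) = 1
s7 = NAND(s1, s6) = NAND(0, 1) = 1
s8 = XOR(s7, s6) = XOR(1, 1) = 0
So s8 = 0 as required.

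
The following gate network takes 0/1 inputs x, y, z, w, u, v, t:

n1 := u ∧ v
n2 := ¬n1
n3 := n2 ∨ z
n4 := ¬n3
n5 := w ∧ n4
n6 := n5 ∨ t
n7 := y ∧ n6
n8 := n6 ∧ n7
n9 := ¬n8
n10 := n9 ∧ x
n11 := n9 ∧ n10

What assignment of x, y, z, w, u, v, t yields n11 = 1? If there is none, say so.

x=1, y=0, z=0, w=1, u=1, v=0, t=0

Check with x=1, y=0, z=0, w=1, u=1, v=0, t=0:
n1 = u ∧ v = 1 ∧ 0 = 0
n2 = ¬n1 = ¬0 = 1
n3 = n2 ∨ z = 1 ∨ 0 = 1
n4 = ¬n3 = ¬1 = 0
n5 = w ∧ n4 = 1 ∧ 0 = 0
n6 = n5 ∨ t = 0 ∨ 0 = 0
n7 = y ∧ n6 = 0 ∧ 0 = 0
n8 = n6 ∧ n7 = 0 ∧ 0 = 0
n9 = ¬n8 = ¬0 = 1
n10 = n9 ∧ x = 1 ∧ 1 = 1
n11 = n9 ∧ n10 = 1 ∧ 1 = 1
So n11 = 1 as required.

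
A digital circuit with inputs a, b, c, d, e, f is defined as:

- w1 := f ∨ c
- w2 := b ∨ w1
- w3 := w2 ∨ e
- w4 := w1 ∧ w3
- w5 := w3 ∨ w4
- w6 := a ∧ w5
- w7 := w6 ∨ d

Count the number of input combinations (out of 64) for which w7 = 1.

47

w7 = w6 ∨ d must be 1, so at least one of w6, d is 1.
Enumerating the 64 input combinations, 47 give w7 = 1 and 17 give w7 = 0.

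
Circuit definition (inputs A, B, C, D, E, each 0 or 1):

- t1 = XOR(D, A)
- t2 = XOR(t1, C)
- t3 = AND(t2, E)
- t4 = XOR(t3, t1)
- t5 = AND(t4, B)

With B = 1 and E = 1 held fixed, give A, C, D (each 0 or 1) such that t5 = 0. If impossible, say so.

Check with B = 1 and E = 1 and A=1, C=0, D=0:
t1 = XOR(D, A) = XOR(0, 1) = 1
t2 = XOR(t1, C) = XOR(1, 0) = 1
t3 = AND(t2, E) = AND(1, 1) = 1
t4 = XOR(t3, t1) = XOR(1, 1) = 0
t5 = AND(t4, B) = AND(0, 1) = 0
So t5 = 0.

A=1, C=0, D=0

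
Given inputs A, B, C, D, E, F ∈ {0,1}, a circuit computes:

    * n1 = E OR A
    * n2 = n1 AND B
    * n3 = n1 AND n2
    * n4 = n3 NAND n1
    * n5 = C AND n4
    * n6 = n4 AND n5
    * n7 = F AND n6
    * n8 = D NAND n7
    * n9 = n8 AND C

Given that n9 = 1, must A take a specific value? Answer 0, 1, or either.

Both values of A occur among assignments with n9 = 1:
  A=0: A=0, B=0, C=1, D=0, E=0, F=0
  A=1: A=1, B=0, C=1, D=0, E=0, F=0

either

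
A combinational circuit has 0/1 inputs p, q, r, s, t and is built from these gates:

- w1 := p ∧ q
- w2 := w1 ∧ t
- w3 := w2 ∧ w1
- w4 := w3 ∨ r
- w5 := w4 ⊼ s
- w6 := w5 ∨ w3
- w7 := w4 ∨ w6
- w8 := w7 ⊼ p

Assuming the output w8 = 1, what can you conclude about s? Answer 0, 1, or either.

either

Both values of s occur among assignments with w8 = 1:
  s=0: p=0, q=0, r=0, s=0, t=0
  s=1: p=0, q=0, r=0, s=1, t=0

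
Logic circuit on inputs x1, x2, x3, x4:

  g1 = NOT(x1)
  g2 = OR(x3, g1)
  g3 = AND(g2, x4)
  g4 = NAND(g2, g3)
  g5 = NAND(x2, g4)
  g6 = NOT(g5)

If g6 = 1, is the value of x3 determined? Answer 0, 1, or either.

Both values of x3 occur among assignments with g6 = 1:
  x3=0: x1=0, x2=1, x3=0, x4=0
  x3=1: x1=0, x2=1, x3=1, x4=0

either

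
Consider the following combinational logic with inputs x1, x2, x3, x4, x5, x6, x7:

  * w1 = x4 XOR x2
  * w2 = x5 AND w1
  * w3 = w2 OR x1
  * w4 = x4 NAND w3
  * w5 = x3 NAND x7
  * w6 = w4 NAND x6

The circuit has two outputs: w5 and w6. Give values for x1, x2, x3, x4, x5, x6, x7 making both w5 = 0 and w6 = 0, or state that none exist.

Check with x1=1, x2=1, x3=1, x4=0, x5=1, x6=1, x7=1:
w1 = x4 XOR x2 = 0 XOR 1 = 1
w2 = x5 AND w1 = 1 AND 1 = 1
w3 = w2 OR x1 = 1 OR 1 = 1
w4 = x4 NAND w3 = 0 NAND 1 = 1
w5 = x3 NAND x7 = 1 NAND 1 = 0
w6 = w4 NAND x6 = 1 NAND 1 = 0
So w5 = 0 and w6 = 0.

x1=1, x2=1, x3=1, x4=0, x5=1, x6=1, x7=1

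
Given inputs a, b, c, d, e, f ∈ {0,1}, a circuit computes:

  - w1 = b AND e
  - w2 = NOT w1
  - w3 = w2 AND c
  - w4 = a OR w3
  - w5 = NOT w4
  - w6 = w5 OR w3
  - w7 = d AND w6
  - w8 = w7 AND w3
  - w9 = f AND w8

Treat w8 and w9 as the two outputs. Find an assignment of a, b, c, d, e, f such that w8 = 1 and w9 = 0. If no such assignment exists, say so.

a=0, b=0, c=1, d=1, e=1, f=0

Check with a=0, b=0, c=1, d=1, e=1, f=0:
w1 = b AND e = 0 AND 1 = 0
w2 = NOT w1 = NOT 0 = 1
w3 = w2 AND c = 1 AND 1 = 1
w4 = a OR w3 = 0 OR 1 = 1
w5 = NOT w4 = NOT 1 = 0
w6 = w5 OR w3 = 0 OR 1 = 1
w7 = d AND w6 = 1 AND 1 = 1
w8 = w7 AND w3 = 1 AND 1 = 1
w9 = f AND w8 = 0 AND 1 = 0
So w8 = 1 and w9 = 0.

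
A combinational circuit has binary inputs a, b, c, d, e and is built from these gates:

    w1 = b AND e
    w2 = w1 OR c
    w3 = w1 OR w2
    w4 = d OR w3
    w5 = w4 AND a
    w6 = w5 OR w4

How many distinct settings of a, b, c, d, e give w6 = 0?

6

w6 = w5 OR w4 must be 0, so both w5 = 0 and w4 = 0.
w5 = w4 AND a must be 0, so at least one of w4, a is 0.
w4 = d OR w3 must be 0, so both d = 0 and w3 = 0.
Satisfying assignments:
  a=0, b=0, c=0, d=0, e=0
  a=0, b=0, c=0, d=0, e=1
  a=0, b=1, c=0, d=0, e=0
  a=1, b=0, c=0, d=0, e=0
  a=1, b=0, c=0, d=0, e=1
  a=1, b=1, c=0, d=0, e=0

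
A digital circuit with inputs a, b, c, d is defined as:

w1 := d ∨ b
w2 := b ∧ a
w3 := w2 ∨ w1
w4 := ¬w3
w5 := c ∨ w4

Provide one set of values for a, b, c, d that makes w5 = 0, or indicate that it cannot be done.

w5 = c ∨ w4 must be 0, so both c = 0 and w4 = 0.
w4 = ¬w3 must be 0, so w3 = 1.
Check with a=1 b=1 c=0 d=0:
w1 = d ∨ b = 0 ∨ 1 = 1
w2 = b ∧ a = 1 ∧ 1 = 1
w3 = w2 ∨ w1 = 1 ∨ 1 = 1
w4 = ¬w3 = ¬1 = 0
w5 = c ∨ w4 = 0 ∨ 0 = 0
So w5 = 0 as required.

a=1 b=1 c=0 d=0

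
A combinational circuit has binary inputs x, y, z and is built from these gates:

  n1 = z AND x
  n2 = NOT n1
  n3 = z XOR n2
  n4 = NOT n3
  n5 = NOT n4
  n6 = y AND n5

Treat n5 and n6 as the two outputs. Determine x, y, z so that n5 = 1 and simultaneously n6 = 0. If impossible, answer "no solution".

Check with x=1, y=0, z=0:
n1 = z AND x = 0 AND 1 = 0
n2 = NOT n1 = NOT 0 = 1
n3 = z XOR n2 = 0 XOR 1 = 1
n4 = NOT n3 = NOT 1 = 0
n5 = NOT n4 = NOT 0 = 1
n6 = y AND n5 = 0 AND 1 = 0
So n5 = 1 and n6 = 0.

x=1, y=0, z=0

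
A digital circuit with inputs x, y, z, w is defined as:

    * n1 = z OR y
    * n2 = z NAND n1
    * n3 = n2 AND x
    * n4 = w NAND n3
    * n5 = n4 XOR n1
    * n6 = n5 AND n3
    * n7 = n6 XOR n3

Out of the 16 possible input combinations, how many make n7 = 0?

14

n7 = n6 XOR n3 must be 0, so n6 and n3 are equal.
Enumerating the 16 input combinations, 14 give n7 = 0 and 2 give n7 = 1.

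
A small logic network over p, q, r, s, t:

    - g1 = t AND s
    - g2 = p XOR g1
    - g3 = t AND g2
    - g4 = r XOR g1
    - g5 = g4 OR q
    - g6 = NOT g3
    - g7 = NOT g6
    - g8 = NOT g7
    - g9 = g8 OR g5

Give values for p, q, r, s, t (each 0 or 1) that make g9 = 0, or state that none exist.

g9 = g8 OR g5 must be 0, so both g8 = 0 and g5 = 0.
g8 = NOT g7 must be 0, so g7 = 1.
Check with p=1 q=0 r=0 s=0 t=1:
g1 = t AND s = 1 AND 0 = 0
g2 = p XOR g1 = 1 XOR 0 = 1
g3 = t AND g2 = 1 AND 1 = 1
g4 = r XOR g1 = 0 XOR 0 = 0
g5 = g4 OR q = 0 OR 0 = 0
g6 = NOT g3 = NOT 1 = 0
g7 = NOT g6 = NOT 0 = 1
g8 = NOT g7 = NOT 1 = 0
g9 = g8 OR g5 = 0 OR 0 = 0
So g9 = 0 as required.

p=1 q=0 r=0 s=0 t=1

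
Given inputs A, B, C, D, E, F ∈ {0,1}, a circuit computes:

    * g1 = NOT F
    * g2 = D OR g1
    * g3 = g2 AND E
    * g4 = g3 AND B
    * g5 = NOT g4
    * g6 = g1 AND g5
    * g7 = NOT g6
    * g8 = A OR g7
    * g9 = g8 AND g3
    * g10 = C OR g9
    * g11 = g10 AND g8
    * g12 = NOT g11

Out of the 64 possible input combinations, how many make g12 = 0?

g12 = NOT g11 must be 0, so g11 = 1.
g11 = g10 AND g8 must be 1, so both g10 = 1 and g8 = 1.
Enumerating the 64 input combinations, 36 give g12 = 0 and 28 give g12 = 1.

36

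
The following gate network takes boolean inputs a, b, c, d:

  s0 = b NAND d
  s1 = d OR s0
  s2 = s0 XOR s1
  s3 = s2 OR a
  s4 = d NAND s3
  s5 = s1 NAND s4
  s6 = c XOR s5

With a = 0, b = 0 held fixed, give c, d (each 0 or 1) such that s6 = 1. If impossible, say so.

s6 = c XOR s5 must be 1, so c and s5 differ.
Check with a = 0, b = 0 and c=1, d=1:
s0 = b NAND d = 0 NAND 1 = 1
s1 = d OR s0 = 1 OR 1 = 1
s2 = s0 XOR s1 = 1 XOR 1 = 0
s3 = s2 OR a = 0 OR 0 = 0
s4 = d NAND s3 = 1 NAND 0 = 1
s5 = s1 NAND s4 = 1 NAND 1 = 0
s6 = c XOR s5 = 1 XOR 0 = 1
So s6 = 1.

c=1, d=1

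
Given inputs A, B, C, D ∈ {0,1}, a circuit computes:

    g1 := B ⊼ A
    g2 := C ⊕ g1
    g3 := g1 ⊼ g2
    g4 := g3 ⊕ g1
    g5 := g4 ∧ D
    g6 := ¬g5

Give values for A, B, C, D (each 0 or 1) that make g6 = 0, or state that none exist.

g6 = ¬g5 must be 0, so g5 = 1.
g5 = g4 ∧ D must be 1, so both g4 = 1 and D = 1.
Check with A=1 B=1 C=1 D=1:
g1 = B ⊼ A = 1 ⊼ 1 = 0
g2 = C ⊕ g1 = 1 ⊕ 0 = 1
g3 = g1 ⊼ g2 = 0 ⊼ 1 = 1
g4 = g3 ⊕ g1 = 1 ⊕ 0 = 1
g5 = g4 ∧ D = 1 ∧ 1 = 1
g6 = ¬g5 = ¬1 = 0
So g6 = 0 as required.

A=1 B=1 C=1 D=1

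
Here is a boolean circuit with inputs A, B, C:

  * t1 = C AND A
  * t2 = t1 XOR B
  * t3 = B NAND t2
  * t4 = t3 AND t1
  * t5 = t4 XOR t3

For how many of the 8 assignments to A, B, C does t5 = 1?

t5 = t4 XOR t3 must be 1, so t4 and t3 differ.
Satisfying assignments:
  A=0, B=0, C=0
  A=0, B=0, C=1
  A=1, B=0, C=0

3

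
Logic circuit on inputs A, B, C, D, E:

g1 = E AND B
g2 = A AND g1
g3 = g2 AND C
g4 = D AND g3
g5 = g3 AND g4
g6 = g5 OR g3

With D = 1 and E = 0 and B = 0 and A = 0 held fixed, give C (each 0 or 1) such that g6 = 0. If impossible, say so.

C=1

Check with D = 1 and E = 0 and B = 0 and A = 0 and C=1:
g1 = E AND B = 0 AND 0 = 0
g2 = A AND g1 = 0 AND 0 = 0
g3 = g2 AND C = 0 AND 1 = 0
g4 = D AND g3 = 1 AND 0 = 0
g5 = g3 AND g4 = 0 AND 0 = 0
g6 = g5 OR g3 = 0 OR 0 = 0
So g6 = 0.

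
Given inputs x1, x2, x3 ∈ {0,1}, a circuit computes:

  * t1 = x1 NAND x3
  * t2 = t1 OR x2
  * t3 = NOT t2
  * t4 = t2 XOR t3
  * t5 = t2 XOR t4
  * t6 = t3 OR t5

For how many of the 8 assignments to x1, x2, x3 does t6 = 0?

7

t6 = t3 OR t5 must be 0, so both t3 = 0 and t5 = 0.
Enumerating the 8 input combinations, 7 give t6 = 0 and 1 give t6 = 1.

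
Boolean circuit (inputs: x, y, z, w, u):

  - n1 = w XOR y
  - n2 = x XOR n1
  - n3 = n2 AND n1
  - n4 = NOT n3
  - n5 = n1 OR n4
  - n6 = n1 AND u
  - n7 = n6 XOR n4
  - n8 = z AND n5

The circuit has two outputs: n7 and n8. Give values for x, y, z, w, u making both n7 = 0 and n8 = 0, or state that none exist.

x=1 y=1 z=0 w=0 u=1

Check with x=1 y=1 z=0 w=0 u=1:
n1 = w XOR y = 0 XOR 1 = 1
n2 = x XOR n1 = 1 XOR 1 = 0
n3 = n2 AND n1 = 0 AND 1 = 0
n4 = NOT n3 = NOT 0 = 1
n5 = n1 OR n4 = 1 OR 1 = 1
n6 = n1 AND u = 1 AND 1 = 1
n7 = n6 XOR n4 = 1 XOR 1 = 0
n8 = z AND n5 = 0 AND 1 = 0
So n7 = 0 and n8 = 0.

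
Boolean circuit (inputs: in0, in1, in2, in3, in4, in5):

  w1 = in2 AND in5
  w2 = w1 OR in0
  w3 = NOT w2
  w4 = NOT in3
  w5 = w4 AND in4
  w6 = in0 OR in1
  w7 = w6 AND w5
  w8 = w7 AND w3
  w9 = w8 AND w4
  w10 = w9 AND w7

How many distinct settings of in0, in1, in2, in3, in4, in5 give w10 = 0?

61

w10 = w9 AND w7 must be 0, so at least one of w9, w7 is 0.
Enumerating the 64 input combinations, 61 give w10 = 0 and 3 give w10 = 1.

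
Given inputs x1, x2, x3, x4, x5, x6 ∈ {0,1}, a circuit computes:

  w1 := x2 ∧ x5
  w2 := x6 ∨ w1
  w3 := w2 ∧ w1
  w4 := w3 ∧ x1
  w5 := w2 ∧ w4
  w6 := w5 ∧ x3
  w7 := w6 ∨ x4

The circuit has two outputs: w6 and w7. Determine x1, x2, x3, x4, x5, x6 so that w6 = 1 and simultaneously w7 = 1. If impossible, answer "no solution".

Check with x1=1, x2=1, x3=1, x4=0, x5=1, x6=1:
w1 = x2 ∧ x5 = 1 ∧ 1 = 1
w2 = x6 ∨ w1 = 1 ∨ 1 = 1
w3 = w2 ∧ w1 = 1 ∧ 1 = 1
w4 = w3 ∧ x1 = 1 ∧ 1 = 1
w5 = w2 ∧ w4 = 1 ∧ 1 = 1
w6 = w5 ∧ x3 = 1 ∧ 1 = 1
w7 = w6 ∨ x4 = 1 ∨ 0 = 1
So w6 = 1 and w7 = 1.

x1=1, x2=1, x3=1, x4=0, x5=1, x6=1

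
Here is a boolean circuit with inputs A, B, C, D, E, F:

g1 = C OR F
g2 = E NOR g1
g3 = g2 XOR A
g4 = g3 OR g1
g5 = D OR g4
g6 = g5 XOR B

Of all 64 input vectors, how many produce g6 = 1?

32

g6 = g5 XOR B must be 1, so g5 and B differ.
Enumerating the 64 input combinations, 32 give g6 = 1 and 32 give g6 = 0.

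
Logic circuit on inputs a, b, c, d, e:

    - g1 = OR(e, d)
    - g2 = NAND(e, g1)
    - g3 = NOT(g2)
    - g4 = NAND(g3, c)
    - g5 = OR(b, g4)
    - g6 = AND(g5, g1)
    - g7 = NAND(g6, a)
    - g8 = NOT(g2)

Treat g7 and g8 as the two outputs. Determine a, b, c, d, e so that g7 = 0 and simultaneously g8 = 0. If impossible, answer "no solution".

a=1 b=0 c=0 d=1 e=0

Check with a=1 b=0 c=0 d=1 e=0:
g1 = OR(e, d) = OR(0, 1) = 1
g2 = NAND(e, g1) = NAND(0, 1) = 1
g3 = NOT(g2) = NOT 1 = 0
g4 = NAND(g3, c) = NAND(0, 0) = 1
g5 = OR(b, g4) = OR(0, 1) = 1
g6 = AND(g5, g1) = AND(1, 1) = 1
g7 = NAND(g6, a) = NAND(1, 1) = 0
g8 = NOT(g2) = NOT 1 = 0
So g7 = 0 and g8 = 0.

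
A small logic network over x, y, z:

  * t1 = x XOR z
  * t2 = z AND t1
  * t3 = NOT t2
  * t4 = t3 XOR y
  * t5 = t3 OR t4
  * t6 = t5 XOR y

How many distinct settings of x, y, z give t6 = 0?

5

t6 = t5 XOR y must be 0, so t5 and y are equal.
Satisfying assignments:
  x=0, y=0, z=1
  x=0, y=1, z=0
  x=0, y=1, z=1
  x=1, y=1, z=0
  x=1, y=1, z=1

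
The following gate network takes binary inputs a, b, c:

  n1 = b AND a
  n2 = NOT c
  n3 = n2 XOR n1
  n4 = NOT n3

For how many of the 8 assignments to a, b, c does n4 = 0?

n4 = NOT n3 must be 0, so n3 = 1.
Satisfying assignments:
  a=0, b=0, c=0
  a=0, b=1, c=0
  a=1, b=0, c=0
  a=1, b=1, c=1

4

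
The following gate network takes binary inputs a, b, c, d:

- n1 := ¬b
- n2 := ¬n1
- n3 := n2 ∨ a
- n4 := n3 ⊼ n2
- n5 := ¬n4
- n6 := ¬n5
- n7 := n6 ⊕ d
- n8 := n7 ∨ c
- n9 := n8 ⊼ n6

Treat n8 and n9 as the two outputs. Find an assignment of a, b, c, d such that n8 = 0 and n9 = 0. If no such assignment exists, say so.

no solution exists

Across all 16 input combinations, none give both n8 = 0 and n9 = 0.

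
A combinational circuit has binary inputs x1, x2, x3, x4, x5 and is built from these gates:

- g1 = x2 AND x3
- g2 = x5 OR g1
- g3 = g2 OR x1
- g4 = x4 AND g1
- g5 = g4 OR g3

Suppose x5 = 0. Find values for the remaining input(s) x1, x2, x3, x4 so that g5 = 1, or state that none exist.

Check with x5 = 0 and x1=1, x2=0, x3=1, x4=1:
g1 = x2 AND x3 = 0 AND 1 = 0
g2 = x5 OR g1 = 0 OR 0 = 0
g3 = g2 OR x1 = 0 OR 1 = 1
g4 = x4 AND g1 = 1 AND 0 = 0
g5 = g4 OR g3 = 0 OR 1 = 1
So g5 = 1.

x1=1 x2=0 x3=1 x4=1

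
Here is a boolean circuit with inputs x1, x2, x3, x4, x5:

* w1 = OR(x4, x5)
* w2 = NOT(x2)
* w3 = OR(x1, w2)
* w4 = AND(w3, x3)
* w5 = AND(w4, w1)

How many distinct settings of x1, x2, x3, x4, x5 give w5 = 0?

w5 = AND(w4, w1) must be 0, so at least one of w4, w1 is 0.
Enumerating the 32 input combinations, 23 give w5 = 0 and 9 give w5 = 1.

23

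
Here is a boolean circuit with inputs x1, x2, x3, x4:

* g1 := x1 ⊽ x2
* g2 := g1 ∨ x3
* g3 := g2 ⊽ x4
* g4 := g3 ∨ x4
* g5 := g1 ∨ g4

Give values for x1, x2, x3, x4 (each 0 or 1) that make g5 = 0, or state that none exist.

g5 = g1 ∨ g4 must be 0, so both g1 = 0 and g4 = 0.
g1 = x1 ⊽ x2 must be 0, so at least one of x1, x2 is 1.
Check with x1=1, x2=0, x3=1, x4=0:
g1 = x1 ⊽ x2 = 1 ⊽ 0 = 0
g2 = g1 ∨ x3 = 0 ∨ 1 = 1
g3 = g2 ⊽ x4 = 1 ⊽ 0 = 0
g4 = g3 ∨ x4 = 0 ∨ 0 = 0
g5 = g1 ∨ g4 = 0 ∨ 0 = 0
So g5 = 0 as required.

x1=1, x2=0, x3=1, x4=0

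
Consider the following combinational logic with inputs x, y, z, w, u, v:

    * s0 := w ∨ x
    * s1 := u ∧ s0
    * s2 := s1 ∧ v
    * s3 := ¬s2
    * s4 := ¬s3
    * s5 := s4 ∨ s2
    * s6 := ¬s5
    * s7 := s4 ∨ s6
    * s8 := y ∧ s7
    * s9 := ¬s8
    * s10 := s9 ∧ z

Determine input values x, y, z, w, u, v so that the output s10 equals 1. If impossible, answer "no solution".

s10 = s9 ∧ z must be 1, so both s9 = 1 and z = 1.
Check with x=1, y=0, z=1, w=1, u=0, v=1:
s0 = w ∨ x = 1 ∨ 1 = 1
s1 = u ∧ s0 = 0 ∧ 1 = 0
s2 = s1 ∧ v = 0 ∧ 1 = 0
s3 = ¬s2 = ¬0 = 1
s4 = ¬s3 = ¬1 = 0
s5 = s4 ∨ s2 = 0 ∨ 0 = 0
s6 = ¬s5 = ¬0 = 1
s7 = s4 ∨ s6 = 0 ∨ 1 = 1
s8 = y ∧ s7 = 0 ∧ 1 = 0
s9 = ¬s8 = ¬0 = 1
s10 = s9 ∧ z = 1 ∧ 1 = 1
So s10 = 1 as required.

x=1, y=0, z=1, w=1, u=0, v=1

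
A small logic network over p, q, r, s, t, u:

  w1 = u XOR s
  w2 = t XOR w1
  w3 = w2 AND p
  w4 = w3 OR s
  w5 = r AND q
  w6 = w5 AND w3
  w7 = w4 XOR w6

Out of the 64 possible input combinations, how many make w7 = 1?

36

w7 = w4 XOR w6 must be 1, so w4 and w6 differ.
Enumerating the 64 input combinations, 36 give w7 = 1 and 28 give w7 = 0.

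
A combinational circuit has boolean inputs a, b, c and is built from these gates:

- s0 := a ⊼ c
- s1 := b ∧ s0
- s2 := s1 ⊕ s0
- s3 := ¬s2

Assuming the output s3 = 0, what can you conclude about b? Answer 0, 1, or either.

s3 = ¬s2 must be 0, so s2 = 1.
s2 = s1 ⊕ s0 must be 1, so s1 and s0 differ.
Every assignment with s3 = 0 has b = 0; there are 3 such assignment(s).
  a=0, b=0, c=0
  a=0, b=0, c=1
  a=1, b=0, c=0

0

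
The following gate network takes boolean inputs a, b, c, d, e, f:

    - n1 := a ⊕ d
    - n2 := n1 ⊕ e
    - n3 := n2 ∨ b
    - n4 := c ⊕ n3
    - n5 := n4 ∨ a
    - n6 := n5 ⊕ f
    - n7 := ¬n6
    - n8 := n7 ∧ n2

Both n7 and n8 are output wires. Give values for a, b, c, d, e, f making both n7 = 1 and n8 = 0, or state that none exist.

a=1 b=0 c=0 d=0 e=1 f=1

Check with a=1 b=0 c=0 d=0 e=1 f=1:
n1 = a ⊕ d = 1 ⊕ 0 = 1
n2 = n1 ⊕ e = 1 ⊕ 1 = 0
n3 = n2 ∨ b = 0 ∨ 0 = 0
n4 = c ⊕ n3 = 0 ⊕ 0 = 0
n5 = n4 ∨ a = 0 ∨ 1 = 1
n6 = n5 ⊕ f = 1 ⊕ 1 = 0
n7 = ¬n6 = ¬0 = 1
n8 = n7 ∧ n2 = 1 ∧ 0 = 0
So n7 = 1 and n8 = 0.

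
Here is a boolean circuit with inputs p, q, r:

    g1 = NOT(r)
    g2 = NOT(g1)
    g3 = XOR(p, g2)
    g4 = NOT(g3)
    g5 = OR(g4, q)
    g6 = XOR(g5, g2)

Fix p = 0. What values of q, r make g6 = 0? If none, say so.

Check with p = 0 and q=1, r=1:
g1 = NOT(r) = NOT 1 = 0
g2 = NOT(g1) = NOT 0 = 1
g3 = XOR(p, g2) = XOR(0, 1) = 1
g4 = NOT(g3) = NOT 1 = 0
g5 = OR(g4, q) = OR(0, 1) = 1
g6 = XOR(g5, g2) = XOR(1, 1) = 0
So g6 = 0.

q=1 r=1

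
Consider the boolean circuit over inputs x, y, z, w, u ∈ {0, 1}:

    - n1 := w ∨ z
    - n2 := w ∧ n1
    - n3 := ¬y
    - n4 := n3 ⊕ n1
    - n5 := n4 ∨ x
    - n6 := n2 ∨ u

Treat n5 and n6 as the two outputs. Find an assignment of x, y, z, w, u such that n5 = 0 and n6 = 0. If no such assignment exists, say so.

x=0, y=0, z=1, w=0, u=0

Check with x=0, y=0, z=1, w=0, u=0:
n1 = w ∨ z = 0 ∨ 1 = 1
n2 = w ∧ n1 = 0 ∧ 1 = 0
n3 = ¬y = ¬0 = 1
n4 = n3 ⊕ n1 = 1 ⊕ 1 = 0
n5 = n4 ∨ x = 0 ∨ 0 = 0
n6 = n2 ∨ u = 0 ∨ 0 = 0
So n5 = 0 and n6 = 0.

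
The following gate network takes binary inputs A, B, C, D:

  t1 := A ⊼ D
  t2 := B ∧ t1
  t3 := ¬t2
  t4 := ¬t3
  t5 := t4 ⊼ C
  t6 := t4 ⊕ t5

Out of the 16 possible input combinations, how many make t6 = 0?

t6 = t4 ⊕ t5 must be 0, so t4 and t5 are equal.
Satisfying assignments:
  A=0, B=1, C=0, D=0
  A=0, B=1, C=0, D=1
  A=1, B=1, C=0, D=0

3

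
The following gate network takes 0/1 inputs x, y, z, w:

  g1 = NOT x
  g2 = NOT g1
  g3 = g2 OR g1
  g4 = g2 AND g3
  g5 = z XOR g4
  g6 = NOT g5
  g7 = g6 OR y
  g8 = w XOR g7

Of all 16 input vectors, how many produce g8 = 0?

8

g8 = w XOR g7 must be 0, so w and g7 are equal.
Enumerating the 16 input combinations, 8 give g8 = 0 and 8 give g8 = 1.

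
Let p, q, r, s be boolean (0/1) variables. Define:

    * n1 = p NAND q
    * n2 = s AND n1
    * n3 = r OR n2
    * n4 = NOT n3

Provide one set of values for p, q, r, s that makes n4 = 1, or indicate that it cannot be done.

p=1, q=1, r=0, s=0

n4 = NOT n3 must be 1, so n3 = 0.
Check with p=1, q=1, r=0, s=0:
n1 = p NAND q = 1 NAND 1 = 0
n2 = s AND n1 = 0 AND 0 = 0
n3 = r OR n2 = 0 OR 0 = 0
n4 = NOT n3 = NOT 0 = 1
So n4 = 1 as required.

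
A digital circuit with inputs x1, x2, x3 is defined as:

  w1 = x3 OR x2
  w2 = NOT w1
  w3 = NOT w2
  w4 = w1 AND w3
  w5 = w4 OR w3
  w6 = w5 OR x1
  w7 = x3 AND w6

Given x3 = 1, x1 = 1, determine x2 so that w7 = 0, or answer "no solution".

With x3 = 1, x1 = 1 fixed, none of the 2 settings of x2 give w7 = 0.
For example, with x2=1:
w1 = x3 OR x2 = 1 OR 1 = 1
w2 = NOT w1 = NOT 1 = 0
w3 = NOT w2 = NOT 0 = 1
w4 = w1 AND w3 = 1 AND 1 = 1
w5 = w4 OR w3 = 1 OR 1 = 1
w6 = w5 OR x1 = 1 OR 1 = 1
w7 = x3 AND w6 = 1 AND 1 = 1
giving w7 = 1 ≠ 0.

no solution exists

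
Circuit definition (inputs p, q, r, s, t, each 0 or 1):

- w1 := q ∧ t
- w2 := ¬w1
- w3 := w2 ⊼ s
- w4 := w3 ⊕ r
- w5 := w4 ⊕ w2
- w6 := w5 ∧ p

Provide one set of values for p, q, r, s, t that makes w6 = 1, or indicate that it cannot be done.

p=1 q=0 r=1 s=0 t=1

w6 = w5 ∧ p must be 1, so both w5 = 1 and p = 1.
w5 = w4 ⊕ w2 must be 1, so w4 and w2 differ.
Check with p=1 q=0 r=1 s=0 t=1:
w1 = q ∧ t = 0 ∧ 1 = 0
w2 = ¬w1 = ¬0 = 1
w3 = w2 ⊼ s = 1 ⊼ 0 = 1
w4 = w3 ⊕ r = 1 ⊕ 1 = 0
w5 = w4 ⊕ w2 = 0 ⊕ 1 = 1
w6 = w5 ∧ p = 1 ∧ 1 = 1
So w6 = 1 as required.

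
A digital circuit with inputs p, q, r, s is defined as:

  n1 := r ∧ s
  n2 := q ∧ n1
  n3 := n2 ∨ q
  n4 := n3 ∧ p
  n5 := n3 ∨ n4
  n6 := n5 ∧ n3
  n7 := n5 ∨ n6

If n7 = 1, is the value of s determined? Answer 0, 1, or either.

Both values of s occur among assignments with n7 = 1:
  s=0: p=0, q=1, r=0, s=0
  s=1: p=0, q=1, r=0, s=1

either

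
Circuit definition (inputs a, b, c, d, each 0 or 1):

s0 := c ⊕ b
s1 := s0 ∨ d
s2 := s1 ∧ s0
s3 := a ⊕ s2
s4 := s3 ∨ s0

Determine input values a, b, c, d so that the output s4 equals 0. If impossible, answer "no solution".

a=0, b=1, c=1, d=0

Check with a=0, b=1, c=1, d=0:
s0 = c ⊕ b = 1 ⊕ 1 = 0
s1 = s0 ∨ d = 0 ∨ 0 = 0
s2 = s1 ∧ s0 = 0 ∧ 0 = 0
s3 = a ⊕ s2 = 0 ⊕ 0 = 0
s4 = s3 ∨ s0 = 0 ∨ 0 = 0
So s4 = 0 as required.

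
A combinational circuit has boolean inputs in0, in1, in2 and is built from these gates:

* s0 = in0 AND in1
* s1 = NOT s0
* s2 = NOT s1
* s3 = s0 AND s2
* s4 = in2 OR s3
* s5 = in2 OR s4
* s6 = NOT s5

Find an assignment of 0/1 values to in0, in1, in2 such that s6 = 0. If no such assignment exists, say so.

in0=1, in1=0, in2=1

s6 = NOT s5 must be 0, so s5 = 1.
s5 = in2 OR s4 must be 1, so at least one of in2, s4 is 1.
Check with in0=1, in1=0, in2=1:
s0 = in0 AND in1 = 1 AND 0 = 0
s1 = NOT s0 = NOT 0 = 1
s2 = NOT s1 = NOT 1 = 0
s3 = s0 AND s2 = 0 AND 0 = 0
s4 = in2 OR s3 = 1 OR 0 = 1
s5 = in2 OR s4 = 1 OR 1 = 1
s6 = NOT s5 = NOT 1 = 0
So s6 = 0 as required.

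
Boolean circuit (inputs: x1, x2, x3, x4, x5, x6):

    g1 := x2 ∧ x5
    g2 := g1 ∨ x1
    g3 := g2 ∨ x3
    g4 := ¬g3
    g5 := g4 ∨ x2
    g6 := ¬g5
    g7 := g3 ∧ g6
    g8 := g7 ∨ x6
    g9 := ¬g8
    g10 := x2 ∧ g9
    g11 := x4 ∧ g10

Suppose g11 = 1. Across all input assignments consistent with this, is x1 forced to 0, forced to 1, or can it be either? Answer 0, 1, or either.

either

Both values of x1 occur among assignments with g11 = 1:
  x1=0: x1=0, x2=1, x3=0, x4=1, x5=0, x6=0
  x1=1: x1=1, x2=1, x3=0, x4=1, x5=0, x6=0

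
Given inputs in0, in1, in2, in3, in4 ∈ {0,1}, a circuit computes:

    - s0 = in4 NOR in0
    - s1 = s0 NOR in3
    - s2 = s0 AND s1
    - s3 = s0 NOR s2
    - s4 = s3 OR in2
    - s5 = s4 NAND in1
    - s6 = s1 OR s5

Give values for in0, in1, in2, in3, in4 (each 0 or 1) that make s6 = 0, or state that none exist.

Check with in0=1 in1=1 in2=0 in3=1 in4=1:
s0 = in4 NOR in0 = 1 NOR 1 = 0
s1 = s0 NOR in3 = 0 NOR 1 = 0
s2 = s0 AND s1 = 0 AND 0 = 0
s3 = s0 NOR s2 = 0 NOR 0 = 1
s4 = s3 OR in2 = 1 OR 0 = 1
s5 = s4 NAND in1 = 1 NAND 1 = 0
s6 = s1 OR s5 = 0 OR 0 = 0
So s6 = 0 as required.

in0=1 in1=1 in2=0 in3=1 in4=1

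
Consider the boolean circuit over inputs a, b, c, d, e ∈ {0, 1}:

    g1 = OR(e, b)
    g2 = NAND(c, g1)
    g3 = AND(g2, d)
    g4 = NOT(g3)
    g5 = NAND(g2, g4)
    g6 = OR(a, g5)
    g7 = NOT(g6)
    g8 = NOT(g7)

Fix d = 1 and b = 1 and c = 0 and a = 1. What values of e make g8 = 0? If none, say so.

With d = 1 and b = 1 and c = 0 and a = 1 fixed, none of the 2 settings of e give g8 = 0.
For example, with e=1:
g1 = OR(e, b) = OR(1, 1) = 1
g2 = NAND(c, g1) = NAND(0, 1) = 1
g3 = AND(g2, d) = AND(1, 1) = 1
g4 = NOT(g3) = NOT 1 = 0
g5 = NAND(g2, g4) = NAND(1, 0) = 1
g6 = OR(a, g5) = OR(1, 1) = 1
g7 = NOT(g6) = NOT 1 = 0
g8 = NOT(g7) = NOT 0 = 1
giving g8 = 1 ≠ 0.

no solution exists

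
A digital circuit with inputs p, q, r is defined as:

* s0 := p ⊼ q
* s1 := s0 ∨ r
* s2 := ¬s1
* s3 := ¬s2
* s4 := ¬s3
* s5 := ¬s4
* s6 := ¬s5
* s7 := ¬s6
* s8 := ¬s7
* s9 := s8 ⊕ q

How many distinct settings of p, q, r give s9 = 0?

5

s9 = s8 ⊕ q must be 0, so s8 and q are equal.
Enumerating the 8 input combinations, 5 give s9 = 0 and 3 give s9 = 1.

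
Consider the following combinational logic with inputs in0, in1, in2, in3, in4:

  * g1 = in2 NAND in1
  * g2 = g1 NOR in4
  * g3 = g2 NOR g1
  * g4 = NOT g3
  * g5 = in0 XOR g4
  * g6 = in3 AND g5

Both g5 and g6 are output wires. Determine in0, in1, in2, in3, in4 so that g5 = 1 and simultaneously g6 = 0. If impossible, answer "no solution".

in0=0 in1=0 in2=0 in3=0 in4=1

Check with in0=0 in1=0 in2=0 in3=0 in4=1:
g1 = in2 NAND in1 = 0 NAND 0 = 1
g2 = g1 NOR in4 = 1 NOR 1 = 0
g3 = g2 NOR g1 = 0 NOR 1 = 0
g4 = NOT g3 = NOT 0 = 1
g5 = in0 XOR g4 = 0 XOR 1 = 1
g6 = in3 AND g5 = 0 AND 1 = 0
So g5 = 1 and g6 = 0.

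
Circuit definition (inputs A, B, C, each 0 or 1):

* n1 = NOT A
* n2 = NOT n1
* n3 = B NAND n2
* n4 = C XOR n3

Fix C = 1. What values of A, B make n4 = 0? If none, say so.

n4 = C XOR n3 must be 0, so C and n3 are equal.
Check with C = 1 and A=0, B=0:
n1 = NOT A = NOT 0 = 1
n2 = NOT n1 = NOT 1 = 0
n3 = B NAND n2 = 0 NAND 0 = 1
n4 = C XOR n3 = 1 XOR 1 = 0
So n4 = 0.

A=0 B=0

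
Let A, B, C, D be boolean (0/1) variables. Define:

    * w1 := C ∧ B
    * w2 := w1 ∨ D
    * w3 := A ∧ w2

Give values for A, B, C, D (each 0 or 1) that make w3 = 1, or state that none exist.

Check with A=1 B=0 C=1 D=1:
w1 = C ∧ B = 1 ∧ 0 = 0
w2 = w1 ∨ D = 0 ∨ 1 = 1
w3 = A ∧ w2 = 1 ∧ 1 = 1
So w3 = 1 as required.

A=1 B=0 C=1 D=1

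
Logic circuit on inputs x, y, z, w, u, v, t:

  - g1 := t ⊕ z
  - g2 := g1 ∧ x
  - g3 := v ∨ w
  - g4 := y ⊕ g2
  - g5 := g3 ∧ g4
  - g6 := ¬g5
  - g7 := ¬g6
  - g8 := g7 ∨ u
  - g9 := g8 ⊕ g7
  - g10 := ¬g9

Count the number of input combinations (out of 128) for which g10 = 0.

g10 = ¬g9 must be 0, so g9 = 1.
Enumerating the 128 input combinations, 40 give g10 = 0 and 88 give g10 = 1.

40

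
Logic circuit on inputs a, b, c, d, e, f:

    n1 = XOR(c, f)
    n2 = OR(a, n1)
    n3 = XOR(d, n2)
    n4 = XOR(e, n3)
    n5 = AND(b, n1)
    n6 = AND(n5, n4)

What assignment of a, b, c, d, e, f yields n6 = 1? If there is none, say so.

n6 = AND(n5, n4) must be 1, so both n5 = 1 and n4 = 1.
Check with a=0 b=1 c=1 d=0 e=0 f=0:
n1 = XOR(c, f) = XOR(1, 0) = 1
n2 = OR(a, n1) = OR(0, 1) = 1
n3 = XOR(d, n2) = XOR(0, 1) = 1
n4 = XOR(e, n3) = XOR(0, 1) = 1
n5 = AND(b, n1) = AND(1, 1) = 1
n6 = AND(n5, n4) = AND(1, 1) = 1
So n6 = 1 as required.

a=0 b=1 c=1 d=0 e=0 f=0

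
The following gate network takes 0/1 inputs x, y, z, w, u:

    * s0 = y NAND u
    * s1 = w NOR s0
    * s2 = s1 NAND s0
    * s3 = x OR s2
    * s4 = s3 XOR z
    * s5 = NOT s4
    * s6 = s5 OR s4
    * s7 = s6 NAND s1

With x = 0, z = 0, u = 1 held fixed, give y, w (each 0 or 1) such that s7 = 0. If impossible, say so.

Check with x = 0, z = 0, u = 1 and y=1, w=0:
s0 = y NAND u = 1 NAND 1 = 0
s1 = w NOR s0 = 0 NOR 0 = 1
s2 = s1 NAND s0 = 1 NAND 0 = 1
s3 = x OR s2 = 0 OR 1 = 1
s4 = s3 XOR z = 1 XOR 0 = 1
s5 = NOT s4 = NOT 1 = 0
s6 = s5 OR s4 = 0 OR 1 = 1
s7 = s6 NAND s1 = 1 NAND 1 = 0
So s7 = 0.

y=1, w=0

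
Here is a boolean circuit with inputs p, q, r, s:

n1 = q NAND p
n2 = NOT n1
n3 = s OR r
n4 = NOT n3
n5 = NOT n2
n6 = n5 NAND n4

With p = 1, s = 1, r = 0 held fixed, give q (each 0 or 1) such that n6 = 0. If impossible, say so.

no solution exists

With p = 1, s = 1, r = 0 fixed, none of the 2 settings of q give n6 = 0.
For example, with q=0:
n1 = q NAND p = 0 NAND 1 = 1
n2 = NOT n1 = NOT 1 = 0
n3 = s OR r = 1 OR 0 = 1
n4 = NOT n3 = NOT 1 = 0
n5 = NOT n2 = NOT 0 = 1
n6 = n5 NAND n4 = 1 NAND 0 = 1
giving n6 = 1 ≠ 0.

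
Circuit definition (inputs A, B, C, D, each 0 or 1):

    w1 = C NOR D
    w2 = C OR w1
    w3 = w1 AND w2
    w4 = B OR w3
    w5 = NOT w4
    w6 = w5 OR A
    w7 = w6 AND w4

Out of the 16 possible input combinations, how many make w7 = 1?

w7 = w6 AND w4 must be 1, so both w6 = 1 and w4 = 1.
w6 = w5 OR A must be 1, so at least one of w5, A is 1.
Enumerating the 16 input combinations, 5 give w7 = 1 and 11 give w7 = 0.

5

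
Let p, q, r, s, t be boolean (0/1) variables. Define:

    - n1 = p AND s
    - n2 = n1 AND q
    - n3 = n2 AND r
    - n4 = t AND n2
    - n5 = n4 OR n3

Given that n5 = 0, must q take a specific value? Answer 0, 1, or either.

either

Both values of q occur among assignments with n5 = 0:
  q=0: p=0, q=0, r=0, s=0, t=0
  q=1: p=0, q=1, r=0, s=0, t=0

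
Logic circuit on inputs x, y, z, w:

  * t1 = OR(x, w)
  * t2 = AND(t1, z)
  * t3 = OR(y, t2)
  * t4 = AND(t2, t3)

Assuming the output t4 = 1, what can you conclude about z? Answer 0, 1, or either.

t4 = AND(t2, t3) must be 1, so both t2 = 1 and t3 = 1.
t2 = AND(t1, z) must be 1, so both t1 = 1 and z = 1.
Every assignment with t4 = 1 has z = 1; there are 6 such assignment(s).

1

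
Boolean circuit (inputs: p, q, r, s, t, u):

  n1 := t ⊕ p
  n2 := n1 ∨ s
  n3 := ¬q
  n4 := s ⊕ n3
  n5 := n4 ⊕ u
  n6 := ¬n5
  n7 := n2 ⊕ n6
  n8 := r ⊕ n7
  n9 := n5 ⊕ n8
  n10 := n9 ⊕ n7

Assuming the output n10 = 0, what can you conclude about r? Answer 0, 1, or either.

Both values of r occur among assignments with n10 = 0:
  r=0: p=0, q=0, r=0, s=0, t=0, u=1
  r=1: p=0, q=0, r=1, s=0, t=0, u=0

either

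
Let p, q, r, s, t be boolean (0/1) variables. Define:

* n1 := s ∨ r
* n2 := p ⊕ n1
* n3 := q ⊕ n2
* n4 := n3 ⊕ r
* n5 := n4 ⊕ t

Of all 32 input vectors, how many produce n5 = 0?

16

n5 = n4 ⊕ t must be 0, so n4 and t are equal.
Enumerating the 32 input combinations, 16 give n5 = 0 and 16 give n5 = 1.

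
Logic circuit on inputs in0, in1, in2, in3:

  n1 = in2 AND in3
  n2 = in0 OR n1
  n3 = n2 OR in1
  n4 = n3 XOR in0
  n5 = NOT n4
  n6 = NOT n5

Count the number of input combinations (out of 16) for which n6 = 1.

n6 = NOT n5 must be 1, so n5 = 0.
n5 = NOT n4 must be 0, so n4 = 1.
n4 = n3 XOR in0 must be 1, so n3 and in0 differ.
Enumerating the 16 input combinations, 5 give n6 = 1 and 11 give n6 = 0.

5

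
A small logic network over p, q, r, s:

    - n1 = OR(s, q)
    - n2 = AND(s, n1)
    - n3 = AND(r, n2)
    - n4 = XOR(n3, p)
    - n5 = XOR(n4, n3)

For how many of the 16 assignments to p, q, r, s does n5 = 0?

n5 = XOR(n4, n3) must be 0, so n4 and n3 are equal.
Enumerating the 16 input combinations, 8 give n5 = 0 and 8 give n5 = 1.

8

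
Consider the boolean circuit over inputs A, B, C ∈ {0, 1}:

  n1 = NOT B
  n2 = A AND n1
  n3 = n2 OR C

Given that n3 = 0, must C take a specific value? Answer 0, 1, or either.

0

n3 = n2 OR C must be 0, so both n2 = 0 and C = 0.
Every assignment with n3 = 0 has C = 0; there are 3 such assignment(s).
  A=0, B=0, C=0
  A=0, B=1, C=0
  A=1, B=1, C=0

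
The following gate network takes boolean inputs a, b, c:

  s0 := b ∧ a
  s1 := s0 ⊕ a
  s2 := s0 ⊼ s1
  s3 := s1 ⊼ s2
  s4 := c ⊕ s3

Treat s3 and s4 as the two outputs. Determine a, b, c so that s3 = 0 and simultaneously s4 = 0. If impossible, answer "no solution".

a=1, b=0, c=0

Check with a=1, b=0, c=0:
s0 = b ∧ a = 0 ∧ 1 = 0
s1 = s0 ⊕ a = 0 ⊕ 1 = 1
s2 = s0 ⊼ s1 = 0 ⊼ 1 = 1
s3 = s1 ⊼ s2 = 1 ⊼ 1 = 0
s4 = c ⊕ s3 = 0 ⊕ 0 = 0
So s3 = 0 and s4 = 0.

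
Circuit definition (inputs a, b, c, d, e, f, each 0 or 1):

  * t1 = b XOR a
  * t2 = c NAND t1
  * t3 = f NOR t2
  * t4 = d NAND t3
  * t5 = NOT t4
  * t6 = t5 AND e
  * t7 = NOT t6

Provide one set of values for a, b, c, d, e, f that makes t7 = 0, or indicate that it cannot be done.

a=1, b=0, c=1, d=1, e=1, f=0

t7 = NOT t6 must be 0, so t6 = 1.
Check with a=1, b=0, c=1, d=1, e=1, f=0:
t1 = b XOR a = 0 XOR 1 = 1
t2 = c NAND t1 = 1 NAND 1 = 0
t3 = f NOR t2 = 0 NOR 0 = 1
t4 = d NAND t3 = 1 NAND 1 = 0
t5 = NOT t4 = NOT 0 = 1
t6 = t5 AND e = 1 AND 1 = 1
t7 = NOT t6 = NOT 1 = 0
So t7 = 0 as required.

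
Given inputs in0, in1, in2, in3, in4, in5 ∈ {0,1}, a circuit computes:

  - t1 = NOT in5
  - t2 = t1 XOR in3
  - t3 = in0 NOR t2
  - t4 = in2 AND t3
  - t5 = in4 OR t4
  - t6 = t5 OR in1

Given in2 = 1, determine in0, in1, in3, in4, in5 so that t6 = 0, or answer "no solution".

in0=0, in1=0, in3=1, in4=0, in5=1

t6 = t5 OR in1 must be 0, so both t5 = 0 and in1 = 0.
t5 = in4 OR t4 must be 0, so both in4 = 0 and t4 = 0.
Check with in2 = 1 and in0=0, in1=0, in3=1, in4=0, in5=1:
t1 = NOT in5 = NOT 1 = 0
t2 = t1 XOR in3 = 0 XOR 1 = 1
t3 = in0 NOR t2 = 0 NOR 1 = 0
t4 = in2 AND t3 = 1 AND 0 = 0
t5 = in4 OR t4 = 0 OR 0 = 0
t6 = t5 OR in1 = 0 OR 0 = 0
So t6 = 0.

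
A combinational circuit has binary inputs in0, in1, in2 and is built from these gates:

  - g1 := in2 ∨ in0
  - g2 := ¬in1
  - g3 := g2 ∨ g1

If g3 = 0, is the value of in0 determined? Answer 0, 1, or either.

0

g3 = g2 ∨ g1 must be 0, so both g2 = 0 and g1 = 0.
g2 = ¬in1 must be 0, so in1 = 1.
g1 = in2 ∨ in0 must be 0, so both in2 = 0 and in0 = 0.
Every assignment with g3 = 0 has in0 = 0; there are 1 such assignment(s).
  in0=0, in1=1, in2=0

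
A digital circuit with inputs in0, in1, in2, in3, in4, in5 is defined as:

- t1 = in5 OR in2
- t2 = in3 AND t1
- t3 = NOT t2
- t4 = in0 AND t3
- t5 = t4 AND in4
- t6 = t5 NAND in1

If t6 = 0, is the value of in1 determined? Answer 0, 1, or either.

1

t6 = t5 NAND in1 must be 0, so both t5 = 1 and in1 = 1.
t5 = t4 AND in4 must be 1, so both t4 = 1 and in4 = 1.
t4 = in0 AND t3 must be 1, so both in0 = 1 and t3 = 1.
Every assignment with t6 = 0 has in1 = 1; there are 5 such assignment(s).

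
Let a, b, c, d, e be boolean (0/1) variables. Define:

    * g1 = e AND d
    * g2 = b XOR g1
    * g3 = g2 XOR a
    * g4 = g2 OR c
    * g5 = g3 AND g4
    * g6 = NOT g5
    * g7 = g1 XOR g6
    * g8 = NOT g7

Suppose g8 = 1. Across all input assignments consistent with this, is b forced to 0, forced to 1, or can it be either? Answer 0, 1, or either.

Both values of b occur among assignments with g8 = 1:
  b=0: a=1, b=0, c=0, d=1, e=1
  b=1: a=0, b=1, c=0, d=0, e=0

either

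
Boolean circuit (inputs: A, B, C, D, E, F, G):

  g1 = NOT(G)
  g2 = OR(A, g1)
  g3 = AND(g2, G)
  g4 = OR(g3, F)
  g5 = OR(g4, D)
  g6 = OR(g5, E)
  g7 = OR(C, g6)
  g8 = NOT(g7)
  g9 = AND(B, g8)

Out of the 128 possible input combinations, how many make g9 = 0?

g9 = AND(B, g8) must be 0, so at least one of B, g8 is 0.
Enumerating the 128 input combinations, 125 give g9 = 0 and 3 give g9 = 1.

125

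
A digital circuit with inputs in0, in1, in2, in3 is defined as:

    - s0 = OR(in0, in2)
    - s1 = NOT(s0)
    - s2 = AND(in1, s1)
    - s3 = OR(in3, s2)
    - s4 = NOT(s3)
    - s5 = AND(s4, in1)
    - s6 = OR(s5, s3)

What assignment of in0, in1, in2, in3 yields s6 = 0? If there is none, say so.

s6 = OR(s5, s3) must be 0, so both s5 = 0 and s3 = 0.
s5 = AND(s4, in1) must be 0, so at least one of s4, in1 is 0.
s3 = OR(in3, s2) must be 0, so both in3 = 0 and s2 = 0.
Check with in0=0 in1=0 in2=0 in3=0:
s0 = OR(in0, in2) = OR(0, 0) = 0
s1 = NOT(s0) = NOT 0 = 1
s2 = AND(in1, s1) = AND(0, 1) = 0
s3 = OR(in3, s2) = OR(0, 0) = 0
s4 = NOT(s3) = NOT 0 = 1
s5 = AND(s4, in1) = AND(1, 0) = 0
s6 = OR(s5, s3) = OR(0, 0) = 0
So s6 = 0 as required.

in0=0 in1=0 in2=0 in3=0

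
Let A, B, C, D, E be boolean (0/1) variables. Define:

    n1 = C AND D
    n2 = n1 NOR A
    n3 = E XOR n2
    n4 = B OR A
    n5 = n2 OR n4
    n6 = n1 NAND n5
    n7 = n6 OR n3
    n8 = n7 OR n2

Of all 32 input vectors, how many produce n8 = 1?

n8 = n7 OR n2 must be 1, so at least one of n7, n2 is 1.
Enumerating the 32 input combinations, 29 give n8 = 1 and 3 give n8 = 0.

29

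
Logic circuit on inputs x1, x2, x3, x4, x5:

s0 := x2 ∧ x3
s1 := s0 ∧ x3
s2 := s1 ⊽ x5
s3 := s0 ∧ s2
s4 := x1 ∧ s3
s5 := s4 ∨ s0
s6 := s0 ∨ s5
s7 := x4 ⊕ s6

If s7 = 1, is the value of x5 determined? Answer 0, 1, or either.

Both values of x5 occur among assignments with s7 = 1:
  x5=0: x1=0, x2=0, x3=0, x4=1, x5=0
  x5=1: x1=0, x2=0, x3=0, x4=1, x5=1

either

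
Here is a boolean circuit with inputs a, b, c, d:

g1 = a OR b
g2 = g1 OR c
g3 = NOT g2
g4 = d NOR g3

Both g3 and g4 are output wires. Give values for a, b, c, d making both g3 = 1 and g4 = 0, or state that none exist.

Check with a=0 b=0 c=0 d=0:
g1 = a OR b = 0 OR 0 = 0
g2 = g1 OR c = 0 OR 0 = 0
g3 = NOT g2 = NOT 0 = 1
g4 = d NOR g3 = 0 NOR 1 = 0
So g3 = 1 and g4 = 0.

a=0 b=0 c=0 d=0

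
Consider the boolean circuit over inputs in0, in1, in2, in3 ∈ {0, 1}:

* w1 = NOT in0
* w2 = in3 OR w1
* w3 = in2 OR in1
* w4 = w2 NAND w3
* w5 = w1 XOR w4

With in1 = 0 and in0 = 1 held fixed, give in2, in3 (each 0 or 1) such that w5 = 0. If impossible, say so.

in2=1, in3=1

w5 = w1 XOR w4 must be 0, so w1 and w4 are equal.
Check with in1 = 0 and in0 = 1 and in2=1, in3=1:
w1 = NOT in0 = NOT 1 = 0
w2 = in3 OR w1 = 1 OR 0 = 1
w3 = in2 OR in1 = 1 OR 0 = 1
w4 = w2 NAND w3 = 1 NAND 1 = 0
w5 = w1 XOR w4 = 0 XOR 0 = 0
So w5 = 0.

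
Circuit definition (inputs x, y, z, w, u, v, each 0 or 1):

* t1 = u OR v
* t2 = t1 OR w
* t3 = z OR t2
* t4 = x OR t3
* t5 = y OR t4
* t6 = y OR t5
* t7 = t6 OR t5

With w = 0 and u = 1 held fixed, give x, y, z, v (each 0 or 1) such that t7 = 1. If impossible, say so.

x=0 y=0 z=1 v=1

t7 = t6 OR t5 must be 1, so at least one of t6, t5 is 1.
Check with w = 0 and u = 1 and x=0, y=0, z=1, v=1:
t1 = u OR v = 1 OR 1 = 1
t2 = t1 OR w = 1 OR 0 = 1
t3 = z OR t2 = 1 OR 1 = 1
t4 = x OR t3 = 0 OR 1 = 1
t5 = y OR t4 = 0 OR 1 = 1
t6 = y OR t5 = 0 OR 1 = 1
t7 = t6 OR t5 = 1 OR 1 = 1
So t7 = 1.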